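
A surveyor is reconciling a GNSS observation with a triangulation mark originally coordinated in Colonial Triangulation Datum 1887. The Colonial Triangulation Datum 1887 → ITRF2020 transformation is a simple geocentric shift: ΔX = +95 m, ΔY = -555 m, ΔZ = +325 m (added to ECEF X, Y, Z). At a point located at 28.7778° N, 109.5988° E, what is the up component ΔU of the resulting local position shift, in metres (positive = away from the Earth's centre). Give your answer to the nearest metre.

At φ = 28.7778°, λ = 109.5988°: sin φ = 0.481414, cos φ = 0.876493, sin λ = 0.942064, cos λ = -0.335432.
ΔU = cos φ cos λ·ΔX + cos φ sin λ·ΔY + sin φ·ΔZ = (0.876493)(-0.335432)(95) + (0.876493)(0.942064)(-555) + (0.481414)(325) = -329.74 m.

ΔU = -330 m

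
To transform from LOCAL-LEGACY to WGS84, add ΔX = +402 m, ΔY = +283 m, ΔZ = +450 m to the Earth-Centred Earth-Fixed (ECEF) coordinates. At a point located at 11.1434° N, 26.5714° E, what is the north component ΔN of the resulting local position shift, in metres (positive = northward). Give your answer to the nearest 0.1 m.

At φ = 11.1434°, λ = 26.5714°: sin φ = 0.193265, cos φ = 0.981147, sin λ = 0.447313, cos λ = 0.894378.
ΔN = −sin φ cos λ·ΔX − sin φ sin λ·ΔY + cos φ·ΔZ = −(0.193265)(0.894378)(402) − (0.193265)(0.447313)(283) + (0.981147)(450) = 347.56 m.

ΔN = 347.6 m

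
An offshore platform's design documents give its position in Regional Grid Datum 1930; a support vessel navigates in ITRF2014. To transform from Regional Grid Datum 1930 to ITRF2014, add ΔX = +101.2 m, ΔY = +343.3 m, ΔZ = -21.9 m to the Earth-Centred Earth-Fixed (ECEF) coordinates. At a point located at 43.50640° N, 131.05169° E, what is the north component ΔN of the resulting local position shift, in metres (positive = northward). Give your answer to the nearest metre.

The local north axis is (−sin φ cos λ, −sin φ sin λ, cos φ), giving ΔN = 45.755 − 178.228 − 15.884 = -148.36 m.

ΔN = -148 m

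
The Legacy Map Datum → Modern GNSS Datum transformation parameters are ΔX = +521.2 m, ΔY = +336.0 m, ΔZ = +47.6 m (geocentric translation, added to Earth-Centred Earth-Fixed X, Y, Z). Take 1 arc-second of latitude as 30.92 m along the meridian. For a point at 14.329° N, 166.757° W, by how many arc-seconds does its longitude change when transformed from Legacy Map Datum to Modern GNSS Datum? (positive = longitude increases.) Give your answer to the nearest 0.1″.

Δλ = -6.9″

sin φ = 0.247489, cos φ = 0.968891, sin λ = -0.229081, cos λ = -0.973407.
East component: ΔE = −sin λ·ΔX + cos λ·ΔY = −(-0.229081)(521.2) + (-0.973407)(336.0) = -207.67 m.
1° of latitude spans 3600 × 30.92 = 111312 m; at latitude φ, 1° of longitude spans that × cos φ = 107849.1 m, so Δλ = -207.67 / 107849.1 × 3600 = -6.932″.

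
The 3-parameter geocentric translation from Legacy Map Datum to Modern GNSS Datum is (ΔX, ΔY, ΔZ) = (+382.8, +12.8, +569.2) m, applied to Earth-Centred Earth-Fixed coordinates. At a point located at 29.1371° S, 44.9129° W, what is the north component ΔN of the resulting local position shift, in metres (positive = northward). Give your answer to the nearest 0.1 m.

The local north axis is (−sin φ cos λ, −sin φ sin λ, cos φ), giving ΔN = 131.995 − 4.400 + 497.172 = 624.77 m.

ΔN = 624.8 m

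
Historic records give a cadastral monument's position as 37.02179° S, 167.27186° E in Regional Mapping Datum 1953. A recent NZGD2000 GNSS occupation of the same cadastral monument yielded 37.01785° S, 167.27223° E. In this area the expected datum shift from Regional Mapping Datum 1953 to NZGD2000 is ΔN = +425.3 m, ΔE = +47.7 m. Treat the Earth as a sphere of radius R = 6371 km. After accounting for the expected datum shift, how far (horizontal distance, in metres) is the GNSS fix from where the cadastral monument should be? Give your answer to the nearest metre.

Observed coordinate differences: Δφ = +0.00394°, Δλ = +0.00037°.
Converting to metres (1° lat = 111195 m, cos φ = 0.798407): observed ΔN = 438.1 m, observed ΔE = 32.8 m.
Subtracting the expected shift leaves a residual of 438.1 − (425.3) = 12.8 m north and 32.8 − (47.7) = -14.9 m east.
Residual distance = √(12.8² + (-14.9)²) = 19.6 m.

20 m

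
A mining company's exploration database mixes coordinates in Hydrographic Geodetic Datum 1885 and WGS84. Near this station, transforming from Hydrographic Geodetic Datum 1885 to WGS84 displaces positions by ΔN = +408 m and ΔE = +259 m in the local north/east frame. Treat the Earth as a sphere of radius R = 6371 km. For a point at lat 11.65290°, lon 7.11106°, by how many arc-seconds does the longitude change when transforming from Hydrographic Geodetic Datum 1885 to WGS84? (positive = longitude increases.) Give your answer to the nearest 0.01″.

Δλ = 8.56″

At latitude 11.65290°, cos φ = 0.979389.
One radian of longitude at latitude φ spans R cos φ, so Δλ = ΔE / (R cos φ) = 259.0 / (6371000 × 0.979389) = 4.1508e-05 rad = 8.562″.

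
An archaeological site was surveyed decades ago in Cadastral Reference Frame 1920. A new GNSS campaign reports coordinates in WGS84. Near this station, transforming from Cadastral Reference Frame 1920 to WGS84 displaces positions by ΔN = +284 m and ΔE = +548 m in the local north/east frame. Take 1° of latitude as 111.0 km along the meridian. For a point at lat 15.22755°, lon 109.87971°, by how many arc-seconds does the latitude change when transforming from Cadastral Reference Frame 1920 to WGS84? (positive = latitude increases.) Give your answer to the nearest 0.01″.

Δφ = 9.21″

1° of latitude = 111.0 km, so Δφ = 284.0 / 111000 = 0.0025586° = 9.211″.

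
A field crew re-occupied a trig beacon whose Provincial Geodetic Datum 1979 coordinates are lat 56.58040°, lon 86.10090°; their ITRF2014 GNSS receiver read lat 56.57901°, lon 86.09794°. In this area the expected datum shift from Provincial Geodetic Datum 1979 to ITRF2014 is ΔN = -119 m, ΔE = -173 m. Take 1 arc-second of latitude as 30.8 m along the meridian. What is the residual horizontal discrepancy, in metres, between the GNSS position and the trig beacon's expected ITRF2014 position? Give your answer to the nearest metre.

36 m

Observed coordinate differences: Δφ = -0.00139°, Δλ = -0.00296°.
Converting to metres (1° lat = 110880 m, cos φ = 0.550766): observed ΔN = -154.1 m, observed ΔE = -180.8 m.
Subtracting the expected shift leaves a residual of -154.1 − (-119) = -35.1 m north and -180.8 − (-173) = -7.8 m east.
Residual distance = √((-35.1)² + (-7.8)²) = 36.0 m.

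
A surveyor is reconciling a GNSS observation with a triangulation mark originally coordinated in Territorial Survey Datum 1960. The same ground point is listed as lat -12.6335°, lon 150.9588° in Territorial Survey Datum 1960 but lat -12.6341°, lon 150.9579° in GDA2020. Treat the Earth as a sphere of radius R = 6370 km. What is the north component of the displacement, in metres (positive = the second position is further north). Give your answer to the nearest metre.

Δφ = -12.6341° − -12.6335° = -0.0006°; Δλ = 150.9579° − 150.9588° = -0.0009°.
1° along a meridian = πR/180 = 111177 m.
ΔN = Δφ × 111177 = -66.7 m; ΔE = Δλ × 111177 × cos(-12.6335°) = -0.0009 × 111177 × 0.975789 = -97.6 m.

ΔN = -67 m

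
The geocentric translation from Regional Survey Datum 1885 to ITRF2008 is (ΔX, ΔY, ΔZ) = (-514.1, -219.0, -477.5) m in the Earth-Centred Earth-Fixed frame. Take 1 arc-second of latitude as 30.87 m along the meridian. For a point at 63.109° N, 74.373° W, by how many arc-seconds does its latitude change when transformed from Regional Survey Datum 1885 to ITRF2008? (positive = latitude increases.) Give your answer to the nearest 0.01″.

Δφ = -9.09″

sin φ = 0.891869, cos φ = 0.452295, sin λ = -0.963036, cos λ = 0.269374.
North component: ΔN = −sin φ cos λ·ΔX − sin φ sin λ·ΔY + cos φ·ΔZ = −(0.891869)(0.269374)(-514.1) − (0.891869)(-0.963036)(-219.0) + (0.452295)(-477.5) = -280.56 m.
1° of latitude spans 3600 × 30.87 = 111132 m, so Δφ = -280.56 / 111132 × 3600 = -9.088″.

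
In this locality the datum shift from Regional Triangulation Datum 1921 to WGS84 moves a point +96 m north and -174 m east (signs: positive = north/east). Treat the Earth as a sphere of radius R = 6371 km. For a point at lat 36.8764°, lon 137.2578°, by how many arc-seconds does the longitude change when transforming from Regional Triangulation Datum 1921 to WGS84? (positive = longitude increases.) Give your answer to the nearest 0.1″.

At latitude 36.8764°, cos φ = 0.799932.
One radian of longitude at latitude φ spans R cos φ, so Δλ = ΔE / (R cos φ) = -174.0 / (6371000 × 0.799932) = -3.4142e-05 rad = -7.042″.

Δλ = -7.0″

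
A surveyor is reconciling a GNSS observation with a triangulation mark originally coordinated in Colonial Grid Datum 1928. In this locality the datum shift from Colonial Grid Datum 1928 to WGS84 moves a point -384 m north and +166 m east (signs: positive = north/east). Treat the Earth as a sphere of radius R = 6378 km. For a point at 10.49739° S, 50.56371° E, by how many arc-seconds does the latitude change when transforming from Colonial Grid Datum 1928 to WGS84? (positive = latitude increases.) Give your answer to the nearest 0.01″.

Δφ = -12.42″

On a sphere of radius R, 1 rad of latitude = R, so Δφ = ΔN / R = -384.0 / 6378000 = -6.0207e-05 rad = -12.419″.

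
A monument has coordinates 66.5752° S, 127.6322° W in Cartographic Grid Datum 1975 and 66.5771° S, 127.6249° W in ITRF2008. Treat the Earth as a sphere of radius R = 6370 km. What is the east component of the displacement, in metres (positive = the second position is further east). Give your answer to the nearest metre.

ΔE = 323 m

Δφ = -66.5771° − -66.5752° = -0.0019°; Δλ = -127.6249° − -127.6322° = +0.0073°.
1° along a meridian = πR/180 = 111177 m.
ΔN = Δφ × 111177 = -211.2 m; ΔE = Δλ × 111177 × cos(-66.5752°) = +0.0073 × 111177 × 0.397545 = 322.6 m.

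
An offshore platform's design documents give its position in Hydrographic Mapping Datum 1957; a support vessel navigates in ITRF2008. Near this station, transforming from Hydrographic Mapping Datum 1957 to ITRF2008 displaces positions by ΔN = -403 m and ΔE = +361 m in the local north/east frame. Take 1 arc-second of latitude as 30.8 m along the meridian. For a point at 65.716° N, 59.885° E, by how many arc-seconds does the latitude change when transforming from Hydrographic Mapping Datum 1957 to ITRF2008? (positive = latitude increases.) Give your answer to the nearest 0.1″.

1″ of latitude = 30.80 m, so Δφ = -403.0 / 30.80 = -13.084″.

Δφ = -13.1″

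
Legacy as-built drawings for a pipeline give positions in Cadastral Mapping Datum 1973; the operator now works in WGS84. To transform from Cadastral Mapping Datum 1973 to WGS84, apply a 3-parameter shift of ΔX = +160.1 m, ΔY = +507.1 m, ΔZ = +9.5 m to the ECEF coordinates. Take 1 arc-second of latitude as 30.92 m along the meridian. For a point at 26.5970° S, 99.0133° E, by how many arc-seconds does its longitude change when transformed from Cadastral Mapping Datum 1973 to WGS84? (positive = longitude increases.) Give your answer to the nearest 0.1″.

sin φ = -0.447712, cos φ = 0.894178, sin λ = 0.987652, cos λ = -0.156664.
East component: ΔE = −sin λ·ΔX + cos λ·ΔY = −(0.987652)(160.1) + (-0.156664)(507.1) = -237.57 m.
1° of latitude spans 3600 × 30.92 = 111312 m; at latitude φ, 1° of longitude spans that × cos φ = 99532.7 m, so Δλ = -237.57 / 99532.7 × 3600 = -8.593″.

Δλ = -8.6″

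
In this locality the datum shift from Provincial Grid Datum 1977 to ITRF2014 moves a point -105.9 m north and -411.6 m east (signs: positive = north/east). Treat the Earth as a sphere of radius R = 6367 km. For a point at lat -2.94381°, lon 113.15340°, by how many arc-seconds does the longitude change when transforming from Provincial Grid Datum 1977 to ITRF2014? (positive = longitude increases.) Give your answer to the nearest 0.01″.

Δλ = -13.35″

At latitude -2.94381°, cos φ = 0.998680.
One radian of longitude at latitude φ spans R cos φ, so Δλ = ΔE / (R cos φ) = -411.6 / (6367000 × 0.998680) = -6.4731e-05 rad = -13.352″.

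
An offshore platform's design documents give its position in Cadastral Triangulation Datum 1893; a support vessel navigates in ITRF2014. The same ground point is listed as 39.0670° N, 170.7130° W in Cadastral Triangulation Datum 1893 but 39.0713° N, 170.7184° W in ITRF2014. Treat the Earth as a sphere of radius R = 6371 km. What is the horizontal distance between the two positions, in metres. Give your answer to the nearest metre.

Δφ = 39.0713° − 39.0670° = +0.0043°; Δλ = -170.7184° − -170.7130° = -0.0054°.
1° along a meridian = πR/180 = 111195 m.
ΔN = Δφ × 111195 = 478.1 m; ΔE = Δλ × 111195 × cos(39.0670°) = -0.0054 × 111195 × 0.776410 = -466.2 m.
Distance = √(ΔE² + ΔN²) = √((-466.2)² + 478.1²) = 667.8 m.

668 m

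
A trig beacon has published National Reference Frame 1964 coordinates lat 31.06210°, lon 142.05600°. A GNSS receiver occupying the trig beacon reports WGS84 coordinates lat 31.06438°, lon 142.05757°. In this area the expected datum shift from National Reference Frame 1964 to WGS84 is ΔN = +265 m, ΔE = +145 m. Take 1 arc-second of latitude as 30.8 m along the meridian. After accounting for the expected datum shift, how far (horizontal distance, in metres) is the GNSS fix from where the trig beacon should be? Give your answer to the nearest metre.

13 m

Observed coordinate differences: Δφ = +0.00228°, Δλ = +0.00157°.
Converting to metres (1° lat = 110880 m, cos φ = 0.856609): observed ΔN = 252.8 m, observed ΔE = 149.1 m.
Subtracting the expected shift leaves a residual of 252.8 − (265) = -12.2 m north and 149.1 − (145) = 4.1 m east.
Residual distance = √((-12.2)² + 4.1²) = 12.9 m.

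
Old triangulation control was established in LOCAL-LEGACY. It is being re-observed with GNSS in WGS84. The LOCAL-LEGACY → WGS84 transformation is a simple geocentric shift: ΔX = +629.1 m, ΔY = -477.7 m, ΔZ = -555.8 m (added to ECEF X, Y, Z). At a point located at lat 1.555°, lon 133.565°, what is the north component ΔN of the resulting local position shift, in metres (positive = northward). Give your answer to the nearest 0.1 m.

ΔN = -534.4 m

At φ = 1.555°, λ = 133.565°: sin φ = 0.027137, cos φ = 0.999632, sin λ = 0.724593, cos λ = -0.689177.
ΔN = −sin φ cos λ·ΔX − sin φ sin λ·ΔY + cos φ·ΔZ = −(0.027137)(-0.689177)(629.1) − (0.027137)(0.724593)(-477.7) + (0.999632)(-555.8) = -534.44 m.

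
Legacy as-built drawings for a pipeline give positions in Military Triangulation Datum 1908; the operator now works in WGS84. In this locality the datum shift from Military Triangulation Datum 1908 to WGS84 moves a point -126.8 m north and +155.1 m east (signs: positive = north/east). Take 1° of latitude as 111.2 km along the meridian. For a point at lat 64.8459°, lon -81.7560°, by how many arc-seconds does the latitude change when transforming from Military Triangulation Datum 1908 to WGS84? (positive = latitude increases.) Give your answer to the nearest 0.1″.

Δφ = -4.1″

1° of latitude = 111.2 km, so Δφ = -126.8 / 111200 = -0.0011403° = -4.105″.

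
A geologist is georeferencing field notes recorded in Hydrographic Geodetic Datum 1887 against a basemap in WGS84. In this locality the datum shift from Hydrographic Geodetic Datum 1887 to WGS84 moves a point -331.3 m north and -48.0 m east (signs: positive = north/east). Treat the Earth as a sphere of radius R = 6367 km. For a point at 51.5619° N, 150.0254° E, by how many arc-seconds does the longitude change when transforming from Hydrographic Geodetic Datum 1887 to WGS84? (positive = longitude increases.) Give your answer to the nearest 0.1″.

At latitude 51.5619°, cos φ = 0.621669.
One radian of longitude at latitude φ spans R cos φ, so Δλ = ΔE / (R cos φ) = -48.0 / (6367000 × 0.621669) = -1.2127e-05 rad = -2.501″.

Δλ = -2.5″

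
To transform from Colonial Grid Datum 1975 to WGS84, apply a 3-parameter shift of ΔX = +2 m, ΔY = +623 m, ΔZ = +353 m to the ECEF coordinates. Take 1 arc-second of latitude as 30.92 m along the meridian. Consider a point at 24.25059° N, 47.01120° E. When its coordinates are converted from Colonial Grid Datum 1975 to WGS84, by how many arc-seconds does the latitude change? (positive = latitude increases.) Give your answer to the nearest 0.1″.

Δφ = 4.3″

sin φ = 0.410728, cos φ = 0.911758, sin λ = 0.731487, cos λ = 0.681855.
North component: ΔN = −sin φ cos λ·ΔX − sin φ sin λ·ΔY + cos φ·ΔZ = −(0.410728)(0.681855)(2) − (0.410728)(0.731487)(623) + (0.911758)(353) = 134.11 m.
1° of latitude spans 3600 × 30.92 = 111312 m, so Δφ = 134.11 / 111312 × 3600 = 4.337″.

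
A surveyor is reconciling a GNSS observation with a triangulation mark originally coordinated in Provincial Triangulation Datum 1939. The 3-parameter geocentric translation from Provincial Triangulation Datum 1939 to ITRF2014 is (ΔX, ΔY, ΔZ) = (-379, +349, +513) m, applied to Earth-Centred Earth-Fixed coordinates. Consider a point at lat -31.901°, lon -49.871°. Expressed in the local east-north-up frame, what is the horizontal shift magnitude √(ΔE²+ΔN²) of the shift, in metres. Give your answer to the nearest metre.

178 m

At φ = -31.901°, λ = -49.871°: sin φ = -0.528453, cos φ = 0.848962, sin λ = -0.764595, cos λ = 0.644511.
ΔE = −sin λ·ΔX + cos λ·ΔY = −(-0.764595)·(-379) + (0.644511)·(349) = -64.85 m.
ΔN = −sin φ cos λ·ΔX − sin φ sin λ·ΔY + cos φ·ΔZ = −(-0.528453)(0.644511)(-379) − (-0.528453)(-0.764595)(349) + (0.848962)(513) = 165.42 m.
Horizontal magnitude = √(ΔE² + ΔN²) = √((-64.85)² + 165.42²) = 177.67 m.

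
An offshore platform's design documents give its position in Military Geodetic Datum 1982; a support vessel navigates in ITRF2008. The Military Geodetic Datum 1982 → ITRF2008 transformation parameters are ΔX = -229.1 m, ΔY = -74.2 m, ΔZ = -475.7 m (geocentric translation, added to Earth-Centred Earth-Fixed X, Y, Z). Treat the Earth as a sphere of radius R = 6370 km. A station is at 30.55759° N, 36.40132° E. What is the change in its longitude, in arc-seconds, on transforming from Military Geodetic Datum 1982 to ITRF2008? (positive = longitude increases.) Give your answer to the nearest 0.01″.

Δλ = 2.87″

sin φ = 0.508404, cos φ = 0.861119, sin λ = 0.593437, cos λ = 0.804880.
East component: ΔE = −sin λ·ΔX + cos λ·ΔY = −(0.593437)(-229.1) + (0.804880)(-74.2) = 76.23 m.
1° of latitude spans πR/180 = 111177 m; at latitude φ, 1° of longitude spans that × cos φ = 95737.0 m, so Δλ = 76.23 / 95737.0 × 3600 = 2.867″.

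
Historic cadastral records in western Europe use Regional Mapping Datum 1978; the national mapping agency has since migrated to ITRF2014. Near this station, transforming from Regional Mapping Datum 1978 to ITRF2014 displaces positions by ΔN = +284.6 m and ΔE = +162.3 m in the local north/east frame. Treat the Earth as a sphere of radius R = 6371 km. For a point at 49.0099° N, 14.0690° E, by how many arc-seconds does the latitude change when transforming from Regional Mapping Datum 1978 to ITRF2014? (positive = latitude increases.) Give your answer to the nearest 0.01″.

Δφ = 9.21″

On a sphere of radius R, 1 rad of latitude = R, so Δφ = ΔN / R = 284.6 / 6371000 = 4.4671e-05 rad = 9.214″.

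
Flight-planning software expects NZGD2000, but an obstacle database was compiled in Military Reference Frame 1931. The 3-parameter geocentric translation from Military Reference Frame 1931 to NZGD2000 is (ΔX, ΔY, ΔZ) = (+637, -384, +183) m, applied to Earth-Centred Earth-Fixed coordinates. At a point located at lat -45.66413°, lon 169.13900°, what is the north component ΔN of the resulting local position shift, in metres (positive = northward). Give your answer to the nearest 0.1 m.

At φ = -45.66413°, λ = 169.13900°: sin φ = -0.715255, cos φ = 0.698863, sin λ = 0.188427, cos λ = -0.982087.
ΔN = −sin φ cos λ·ΔX − sin φ sin λ·ΔY + cos φ·ΔZ = −(-0.715255)(-0.982087)(637) − (-0.715255)(0.188427)(-384) + (0.698863)(183) = -371.32 m.

ΔN = -371.3 m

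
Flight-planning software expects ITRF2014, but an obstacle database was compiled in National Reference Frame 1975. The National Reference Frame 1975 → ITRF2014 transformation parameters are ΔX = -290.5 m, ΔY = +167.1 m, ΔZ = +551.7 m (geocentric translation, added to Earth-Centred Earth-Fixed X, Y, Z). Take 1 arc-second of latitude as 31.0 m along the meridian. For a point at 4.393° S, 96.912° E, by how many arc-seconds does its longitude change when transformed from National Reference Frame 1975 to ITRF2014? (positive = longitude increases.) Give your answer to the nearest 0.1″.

sin φ = -0.076597, cos φ = 0.997062, sin λ = 0.992732, cos λ = -0.120345.
East component: ΔE = −sin λ·ΔX + cos λ·ΔY = −(0.992732)(-290.5) + (-0.120345)(167.1) = 268.28 m.
1° of latitude spans 3600 × 31.00 = 111600 m; at latitude φ, 1° of longitude spans that × cos φ = 111272.1 m, so Δλ = 268.28 / 111272.1 × 3600 = 8.680″.

Δλ = 8.7″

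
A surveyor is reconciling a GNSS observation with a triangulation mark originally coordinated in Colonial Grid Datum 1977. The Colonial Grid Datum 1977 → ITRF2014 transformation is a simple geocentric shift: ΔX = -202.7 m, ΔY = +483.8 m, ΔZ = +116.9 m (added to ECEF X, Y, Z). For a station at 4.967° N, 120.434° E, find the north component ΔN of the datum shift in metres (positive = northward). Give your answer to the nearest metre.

The local north axis is (−sin φ cos λ, −sin φ sin λ, cos φ), giving ΔN = -8.890 − 36.117 + 116.461 = 71.45 m.

ΔN = 71 m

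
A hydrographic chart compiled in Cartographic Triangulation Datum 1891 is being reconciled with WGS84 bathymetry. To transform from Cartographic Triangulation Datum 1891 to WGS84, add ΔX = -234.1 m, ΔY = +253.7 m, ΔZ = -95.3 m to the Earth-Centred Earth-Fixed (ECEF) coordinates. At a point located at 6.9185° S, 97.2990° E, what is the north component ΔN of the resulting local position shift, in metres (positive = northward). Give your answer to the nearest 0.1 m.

ΔN = -60.7 m

The local north axis is (−sin φ cos λ, −sin φ sin λ, cos φ), giving ΔN = 3.583 + 30.312 − 94.606 = -60.71 m.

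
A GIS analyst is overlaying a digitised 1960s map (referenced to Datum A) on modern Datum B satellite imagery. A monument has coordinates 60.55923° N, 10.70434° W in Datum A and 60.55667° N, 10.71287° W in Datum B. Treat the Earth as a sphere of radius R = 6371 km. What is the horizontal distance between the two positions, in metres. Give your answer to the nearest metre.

546 m

Δφ = 60.55667° − 60.55923° = -0.00256°; Δλ = -10.71287° − -10.70434° = -0.00853°.
1° along a meridian = πR/180 = 111195 m.
ΔN = Δφ × 111195 = -284.7 m; ΔE = Δλ × 111195 × cos(60.55923°) = -0.00853 × 111195 × 0.491524 = -466.2 m.
Distance = √(ΔE² + ΔN²) = √((-466.2)² + (-284.7)²) = 546.2 m.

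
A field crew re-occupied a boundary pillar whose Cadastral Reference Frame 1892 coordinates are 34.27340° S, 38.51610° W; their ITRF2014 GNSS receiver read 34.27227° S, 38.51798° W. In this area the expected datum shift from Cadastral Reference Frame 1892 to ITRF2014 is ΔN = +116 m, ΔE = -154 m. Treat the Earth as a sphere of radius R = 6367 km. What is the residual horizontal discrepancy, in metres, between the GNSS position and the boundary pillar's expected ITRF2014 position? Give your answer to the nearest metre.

21 m

Observed coordinate differences: Δφ = +0.00113°, Δλ = -0.00188°.
Converting to metres (1° lat = 111125 m, cos φ = 0.826360): observed ΔN = 125.6 m, observed ΔE = -172.6 m.
Subtracting the expected shift leaves a residual of 125.6 − (116) = 9.6 m north and -172.6 − (-154) = -18.6 m east.
Residual distance = √(9.6² + (-18.6)²) = 21.0 m.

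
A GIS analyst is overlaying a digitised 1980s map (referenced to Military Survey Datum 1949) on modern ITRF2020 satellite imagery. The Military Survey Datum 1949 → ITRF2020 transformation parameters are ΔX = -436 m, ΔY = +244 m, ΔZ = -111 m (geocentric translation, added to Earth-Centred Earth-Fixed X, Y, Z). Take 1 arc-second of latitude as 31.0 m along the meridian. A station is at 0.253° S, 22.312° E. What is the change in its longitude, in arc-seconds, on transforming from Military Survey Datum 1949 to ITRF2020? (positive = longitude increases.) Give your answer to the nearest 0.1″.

sin φ = -0.004416, cos φ = 0.999990, sin λ = 0.379650, cos λ = 0.925130.
East component: ΔE = −sin λ·ΔX + cos λ·ΔY = −(0.379650)(-436) + (0.925130)(244) = 391.26 m.
1° of latitude spans 3600 × 31.00 = 111600 m; at latitude φ, 1° of longitude spans that × cos φ = 111598.9 m, so Δλ = 391.26 / 111598.9 × 3600 = 12.621″.

Δλ = 12.6″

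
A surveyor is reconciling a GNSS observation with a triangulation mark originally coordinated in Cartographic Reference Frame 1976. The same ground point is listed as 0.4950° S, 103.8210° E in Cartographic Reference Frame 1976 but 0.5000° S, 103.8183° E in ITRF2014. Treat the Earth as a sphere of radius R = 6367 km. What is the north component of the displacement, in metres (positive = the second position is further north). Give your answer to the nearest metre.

Δφ = -0.5000° − -0.4950° = -0.0050°; Δλ = 103.8183° − 103.8210° = -0.0027°.
1° along a meridian = πR/180 = 111125 m.
ΔN = Δφ × 111125 = -555.6 m; ΔE = Δλ × 111125 × cos(-0.4950°) = -0.0027 × 111125 × 0.999963 = -300.0 m.

ΔN = -556 m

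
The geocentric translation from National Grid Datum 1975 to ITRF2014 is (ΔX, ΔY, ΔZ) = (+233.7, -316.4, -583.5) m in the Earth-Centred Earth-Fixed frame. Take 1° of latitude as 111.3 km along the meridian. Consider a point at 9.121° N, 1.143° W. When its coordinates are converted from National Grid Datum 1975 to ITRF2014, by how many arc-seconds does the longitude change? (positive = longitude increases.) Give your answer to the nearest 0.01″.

Δλ = -10.21″

sin φ = 0.158520, cos φ = 0.987356, sin λ = -0.019948, cos λ = 0.999801.
East component: ΔE = −sin λ·ΔX + cos λ·ΔY = −(-0.019948)(233.7) + (0.999801)(-316.4) = -311.68 m.
1° of latitude spans 111300 m; at latitude φ, 1° of longitude spans that × cos φ = 109892.7 m, so Δλ = -311.68 / 109892.7 × 3600 = -10.210″.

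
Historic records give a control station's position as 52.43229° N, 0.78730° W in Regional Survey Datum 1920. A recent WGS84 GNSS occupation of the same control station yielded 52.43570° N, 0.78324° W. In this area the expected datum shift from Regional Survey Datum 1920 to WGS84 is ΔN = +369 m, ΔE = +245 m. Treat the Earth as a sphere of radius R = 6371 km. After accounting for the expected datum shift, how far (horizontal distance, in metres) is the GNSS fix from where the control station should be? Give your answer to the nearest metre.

Observed coordinate differences: Δφ = +0.00341°, Δλ = +0.00406°.
Converting to metres (1° lat = 111195 m, cos φ = 0.609699): observed ΔN = 379.2 m, observed ΔE = 275.2 m.
Subtracting the expected shift leaves a residual of 379.2 − (369) = 10.2 m north and 275.2 − (245) = 30.2 m east.
Residual distance = √(10.2² + 30.2²) = 31.9 m.

32 m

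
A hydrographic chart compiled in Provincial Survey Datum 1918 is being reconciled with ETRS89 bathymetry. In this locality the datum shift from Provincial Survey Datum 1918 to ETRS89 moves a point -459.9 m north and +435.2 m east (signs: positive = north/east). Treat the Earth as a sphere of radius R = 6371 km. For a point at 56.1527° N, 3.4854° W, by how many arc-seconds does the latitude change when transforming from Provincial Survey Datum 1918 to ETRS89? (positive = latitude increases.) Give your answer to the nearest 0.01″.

On a sphere of radius R, 1 rad of latitude = R, so Δφ = ΔN / R = -459.9 / 6371000 = -7.2186e-05 rad = -14.890″.

Δφ = -14.89″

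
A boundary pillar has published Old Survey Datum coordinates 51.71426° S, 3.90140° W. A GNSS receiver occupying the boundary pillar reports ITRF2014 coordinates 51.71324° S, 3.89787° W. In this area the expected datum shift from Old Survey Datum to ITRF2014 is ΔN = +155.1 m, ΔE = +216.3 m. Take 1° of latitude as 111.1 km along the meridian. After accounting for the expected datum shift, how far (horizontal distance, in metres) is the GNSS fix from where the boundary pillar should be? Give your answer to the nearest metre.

50 m

Observed coordinate differences: Δφ = +0.00102°, Δλ = +0.00353°.
Converting to metres (1° lat = 111100 m, cos φ = 0.619584): observed ΔN = 113.3 m, observed ΔE = 243.0 m.
Subtracting the expected shift leaves a residual of 113.3 − (155.1) = -41.8 m north and 243.0 − (216.3) = 26.7 m east.
Residual distance = √((-41.8)² + 26.7²) = 49.6 m.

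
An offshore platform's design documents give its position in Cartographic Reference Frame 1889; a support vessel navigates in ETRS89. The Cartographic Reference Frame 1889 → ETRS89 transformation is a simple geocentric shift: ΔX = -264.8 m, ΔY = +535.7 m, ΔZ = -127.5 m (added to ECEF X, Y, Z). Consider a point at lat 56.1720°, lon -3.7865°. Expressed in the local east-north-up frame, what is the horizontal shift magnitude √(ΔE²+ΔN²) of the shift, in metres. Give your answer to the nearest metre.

The local east axis at (φ, λ) is (−sin λ, cos λ, 0), so ΔE = −sin(-3.7865°)·(-264.8) + cos(-3.7865°)·535.7 = 517.04 m.
The local north axis is (−sin φ cos λ, −sin φ sin λ, cos φ), giving ΔN = 219.492 + 29.388 − 70.979 = 177.90 m.
Horizontal magnitude = √(ΔE² + ΔN²) = √(517.04² + 177.90²) = 546.79 m.

547 m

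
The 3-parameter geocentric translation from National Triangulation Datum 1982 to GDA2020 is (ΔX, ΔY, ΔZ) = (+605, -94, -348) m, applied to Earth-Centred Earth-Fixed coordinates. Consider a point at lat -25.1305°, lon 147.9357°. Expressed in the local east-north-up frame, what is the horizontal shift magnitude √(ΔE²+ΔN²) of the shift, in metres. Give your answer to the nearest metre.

At φ = -25.1305°, λ = 147.9357°: sin φ = -0.424681, cos φ = 0.905343, sin λ = 0.530871, cos λ = -0.847453.
ΔE = −sin λ·ΔX + cos λ·ΔY = −(0.530871)·(605) + (-0.847453)·(-94) = -241.52 m.
ΔN = −sin φ cos λ·ΔX − sin φ sin λ·ΔY + cos φ·ΔZ = −(-0.424681)(-0.847453)(605) − (-0.424681)(0.530871)(-94) + (0.905343)(-348) = -553.99 m.
Horizontal magnitude = √(ΔE² + ΔN²) = √((-241.52)² + (-553.99)²) = 604.35 m.

604 m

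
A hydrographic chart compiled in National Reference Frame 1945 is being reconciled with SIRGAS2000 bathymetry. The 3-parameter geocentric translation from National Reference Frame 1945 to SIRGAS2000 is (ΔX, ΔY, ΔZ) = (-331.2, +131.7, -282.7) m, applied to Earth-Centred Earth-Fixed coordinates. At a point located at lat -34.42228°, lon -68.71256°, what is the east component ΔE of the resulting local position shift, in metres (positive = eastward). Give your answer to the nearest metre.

At φ = -34.42228°, λ = -68.71256°: sin φ = -0.565288, cos φ = 0.824894, sin λ = -0.931771, cos λ = 0.363047.
ΔE = −sin λ·ΔX + cos λ·ΔY = −(-0.931771)·(-331.2) + (0.363047)·(131.7) = -260.79 m.

ΔE = -261 m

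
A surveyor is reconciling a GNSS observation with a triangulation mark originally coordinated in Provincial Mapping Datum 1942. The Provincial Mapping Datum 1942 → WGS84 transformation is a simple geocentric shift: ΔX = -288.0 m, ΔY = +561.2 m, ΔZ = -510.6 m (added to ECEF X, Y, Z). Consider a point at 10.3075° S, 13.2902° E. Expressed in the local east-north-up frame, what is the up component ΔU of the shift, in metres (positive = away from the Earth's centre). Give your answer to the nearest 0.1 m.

The local up (radial) axis is (cos φ cos λ, cos φ sin λ, sin φ), giving ΔU = -275.763 + 126.928 + 91.362 = -57.47 m.

ΔU = -57.5 m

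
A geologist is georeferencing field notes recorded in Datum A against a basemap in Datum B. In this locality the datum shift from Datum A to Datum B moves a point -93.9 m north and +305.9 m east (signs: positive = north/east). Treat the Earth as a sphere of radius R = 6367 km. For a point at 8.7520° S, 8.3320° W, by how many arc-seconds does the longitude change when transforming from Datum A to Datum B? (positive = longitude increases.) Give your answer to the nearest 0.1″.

Δλ = 10.0″

At latitude -8.7520°, cos φ = 0.988356.
One radian of longitude at latitude φ spans R cos φ, so Δλ = ΔE / (R cos φ) = 305.9 / (6367000 × 0.988356) = 4.8611e-05 rad = 10.027″.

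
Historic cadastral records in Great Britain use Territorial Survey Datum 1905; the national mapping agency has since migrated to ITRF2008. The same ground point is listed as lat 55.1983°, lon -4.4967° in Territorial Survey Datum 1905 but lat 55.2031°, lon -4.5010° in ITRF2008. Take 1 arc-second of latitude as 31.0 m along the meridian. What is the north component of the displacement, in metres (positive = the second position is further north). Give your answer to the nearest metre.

ΔN = 536 m

Δφ = 55.2031° − 55.1983° = +0.0048°; Δλ = -4.5010° − -4.4967° = -0.0043°.
1° of latitude = 3600 × 31.00 = 111600 m.
ΔN = Δφ × 111600 = 535.7 m; ΔE = Δλ × 111600 × cos(55.1983°) = -0.0043 × 111600 × 0.570738 = -273.9 m.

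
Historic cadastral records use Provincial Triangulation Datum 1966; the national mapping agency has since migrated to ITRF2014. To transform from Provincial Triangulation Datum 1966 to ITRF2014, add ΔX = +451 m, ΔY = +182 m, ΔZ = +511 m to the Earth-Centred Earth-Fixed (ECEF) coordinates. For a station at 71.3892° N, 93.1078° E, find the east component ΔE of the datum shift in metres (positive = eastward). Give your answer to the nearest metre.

ΔE = -460 m

The local east axis at (φ, λ) is (−sin λ, cos λ, 0), so ΔE = −sin(93.1078°)·451 + cos(93.1078°)·182 = -460.20 m.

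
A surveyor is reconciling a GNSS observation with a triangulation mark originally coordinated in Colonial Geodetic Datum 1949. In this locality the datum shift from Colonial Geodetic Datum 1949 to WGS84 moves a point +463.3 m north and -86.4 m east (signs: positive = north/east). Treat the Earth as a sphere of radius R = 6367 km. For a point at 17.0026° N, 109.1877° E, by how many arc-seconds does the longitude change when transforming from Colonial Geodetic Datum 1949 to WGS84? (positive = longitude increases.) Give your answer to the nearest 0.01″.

Δλ = -2.93″

At latitude 17.0026°, cos φ = 0.956291.
One radian of longitude at latitude φ spans R cos φ, so Δλ = ΔE / (R cos φ) = -86.4 / (6367000 × 0.956291) = -1.4190e-05 rad = -2.927″.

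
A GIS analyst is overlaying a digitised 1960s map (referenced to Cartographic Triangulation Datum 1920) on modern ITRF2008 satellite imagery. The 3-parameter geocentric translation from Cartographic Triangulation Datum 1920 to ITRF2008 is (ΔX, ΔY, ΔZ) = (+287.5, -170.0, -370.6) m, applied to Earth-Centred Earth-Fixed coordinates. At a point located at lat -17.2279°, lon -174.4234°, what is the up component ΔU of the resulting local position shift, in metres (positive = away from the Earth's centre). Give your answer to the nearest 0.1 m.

The local up (radial) axis is (cos φ cos λ, cos φ sin λ, sin φ), giving ΔU = -273.301 + 15.779 + 109.762 = -147.76 m.

ΔU = -147.8 m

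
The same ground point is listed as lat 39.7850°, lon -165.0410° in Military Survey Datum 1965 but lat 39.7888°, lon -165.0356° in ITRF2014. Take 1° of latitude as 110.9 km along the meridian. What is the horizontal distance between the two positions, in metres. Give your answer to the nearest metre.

Δφ = 39.7888° − 39.7850° = +0.0038°; Δλ = -165.0356° − -165.0410° = +0.0054°.
ΔN = Δφ × 110900 = 421.4 m; ΔE = Δλ × 110900 × cos(39.7850°) = +0.0054 × 110900 × 0.768451 = 460.2 m.
Distance = √(ΔE² + ΔN²) = √(460.2² + 421.4²) = 624.0 m.

624 m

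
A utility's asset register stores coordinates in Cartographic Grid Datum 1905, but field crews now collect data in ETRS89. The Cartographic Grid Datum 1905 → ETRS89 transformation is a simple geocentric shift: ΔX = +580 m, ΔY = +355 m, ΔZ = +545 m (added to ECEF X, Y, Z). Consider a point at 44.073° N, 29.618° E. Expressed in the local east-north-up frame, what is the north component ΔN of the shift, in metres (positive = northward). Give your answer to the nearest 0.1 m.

ΔN = -81.2 m

At φ = 44.073°, λ = 29.618°: sin φ = 0.695574, cos φ = 0.718454, sin λ = 0.494215, cos λ = 0.869340.
ΔN = −sin φ cos λ·ΔX − sin φ sin λ·ΔY + cos φ·ΔZ = −(0.695574)(0.869340)(580) − (0.695574)(0.494215)(355) + (0.718454)(545) = -81.20 m.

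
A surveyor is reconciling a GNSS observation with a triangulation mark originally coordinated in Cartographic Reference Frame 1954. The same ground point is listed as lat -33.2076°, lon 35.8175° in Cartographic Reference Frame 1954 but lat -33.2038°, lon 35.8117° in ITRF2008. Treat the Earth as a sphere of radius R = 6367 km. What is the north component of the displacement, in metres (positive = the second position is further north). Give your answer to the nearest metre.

Δφ = -33.2038° − -33.2076° = +0.0038°; Δλ = 35.8117° − 35.8175° = -0.0058°.
1° along a meridian = πR/180 = 111125 m.
ΔN = Δφ × 111125 = 422.3 m; ΔE = Δλ × 111125 × cos(-33.2076°) = -0.0058 × 111125 × 0.836692 = -539.3 m.

ΔN = 422 m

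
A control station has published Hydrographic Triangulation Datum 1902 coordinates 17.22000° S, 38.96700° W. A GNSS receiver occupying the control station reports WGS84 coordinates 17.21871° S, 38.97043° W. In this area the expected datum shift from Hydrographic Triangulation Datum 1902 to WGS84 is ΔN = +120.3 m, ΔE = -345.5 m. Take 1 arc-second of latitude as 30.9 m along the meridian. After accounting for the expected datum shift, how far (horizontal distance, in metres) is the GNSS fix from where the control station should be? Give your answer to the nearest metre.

30 m

Observed coordinate differences: Δφ = +0.00129°, Δλ = -0.00343°.
Converting to metres (1° lat = 111240 m, cos φ = 0.955175): observed ΔN = 143.5 m, observed ΔE = -364.5 m.
Subtracting the expected shift leaves a residual of 143.5 − (120.3) = 23.2 m north and -364.5 − (-345.5) = -19.0 m east.
Residual distance = √(23.2² + (-19.0)²) = 30.0 m.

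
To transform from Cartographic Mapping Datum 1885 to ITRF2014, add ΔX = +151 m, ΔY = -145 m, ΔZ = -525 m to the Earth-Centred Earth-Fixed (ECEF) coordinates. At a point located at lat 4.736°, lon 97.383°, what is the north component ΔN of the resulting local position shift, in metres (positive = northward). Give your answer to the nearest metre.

ΔN = -510 m

At φ = 4.736°, λ = 97.383°: sin φ = 0.082565, cos φ = 0.996586, sin λ = 0.991709, cos λ = -0.128501.
ΔN = −sin φ cos λ·ΔX − sin φ sin λ·ΔY + cos φ·ΔZ = −(0.082565)(-0.128501)(151) − (0.082565)(0.991709)(-145) + (0.996586)(-525) = -509.73 m.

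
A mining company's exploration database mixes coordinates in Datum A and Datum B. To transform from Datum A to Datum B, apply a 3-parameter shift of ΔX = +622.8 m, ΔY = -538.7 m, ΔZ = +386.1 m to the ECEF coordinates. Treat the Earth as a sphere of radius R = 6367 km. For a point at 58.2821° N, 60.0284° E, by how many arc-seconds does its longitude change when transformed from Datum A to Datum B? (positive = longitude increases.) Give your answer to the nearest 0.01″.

sin φ = 0.850647, cos φ = 0.525737, sin λ = 0.866273, cos λ = 0.499571.
East component: ΔE = −sin λ·ΔX + cos λ·ΔY = −(0.866273)(622.8) + (0.499571)(-538.7) = -808.63 m.
1° of latitude spans πR/180 = 111125 m; at latitude φ, 1° of longitude spans that × cos φ = 58422.6 m, so Δλ = -808.63 / 58422.6 × 3600 = -49.828″.

Δλ = -49.83″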